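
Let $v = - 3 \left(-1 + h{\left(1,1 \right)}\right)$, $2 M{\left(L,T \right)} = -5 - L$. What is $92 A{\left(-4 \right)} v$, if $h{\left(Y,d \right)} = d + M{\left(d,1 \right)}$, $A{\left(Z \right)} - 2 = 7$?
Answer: $7452$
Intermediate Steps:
$M{\left(L,T \right)} = - \frac{5}{2} - \frac{L}{2}$ ($M{\left(L,T \right)} = \frac{-5 - L}{2} = - \frac{5}{2} - \frac{L}{2}$)
$A{\left(Z \right)} = 9$ ($A{\left(Z \right)} = 2 + 7 = 9$)
$h{\left(Y,d \right)} = - \frac{5}{2} + \frac{d}{2}$ ($h{\left(Y,d \right)} = d - \left(\frac{5}{2} + \frac{d}{2}\right) = - \frac{5}{2} + \frac{d}{2}$)
$v = 9$ ($v = - 3 \left(-1 + \left(- \frac{5}{2} + \frac{1}{2} \cdot 1\right)\right) = - 3 \left(-1 + \left(- \frac{5}{2} + \frac{1}{2}\right)\right) = - 3 \left(-1 - 2\right) = \left(-3\right) \left(-3\right) = 9$)
$92 A{\left(-4 \right)} v = 92 \cdot 9 \cdot 9 = 828 \cdot 9 = 7452$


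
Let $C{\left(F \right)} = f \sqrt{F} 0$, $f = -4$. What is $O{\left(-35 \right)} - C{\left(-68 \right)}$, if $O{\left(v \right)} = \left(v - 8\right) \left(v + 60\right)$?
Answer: $-1075$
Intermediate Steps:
$O{\left(v \right)} = \left(-8 + v\right) \left(60 + v\right)$
$C{\left(F \right)} = 0$ ($C{\left(F \right)} = - 4 \sqrt{F} 0 = 0$)
$O{\left(-35 \right)} - C{\left(-68 \right)} = \left(-480 + \left(-35\right)^{2} + 52 \left(-35\right)\right) - 0 = \left(-480 + 1225 - 1820\right) + 0 = -1075 + 0 = -1075$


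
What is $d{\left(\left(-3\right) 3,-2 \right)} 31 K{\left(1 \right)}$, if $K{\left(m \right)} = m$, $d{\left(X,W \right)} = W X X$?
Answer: $-5022$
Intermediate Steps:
$d{\left(X,W \right)} = W X^{2}$
$d{\left(\left(-3\right) 3,-2 \right)} 31 K{\left(1 \right)} = - 2 \left(\left(-3\right) 3\right)^{2} \cdot 31 \cdot 1 = - 2 \left(-9\right)^{2} \cdot 31 \cdot 1 = \left(-2\right) 81 \cdot 31 \cdot 1 = \left(-162\right) 31 \cdot 1 = \left(-5022\right) 1 = -5022$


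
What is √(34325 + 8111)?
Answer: 206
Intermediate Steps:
√(34325 + 8111) = √42436 = 206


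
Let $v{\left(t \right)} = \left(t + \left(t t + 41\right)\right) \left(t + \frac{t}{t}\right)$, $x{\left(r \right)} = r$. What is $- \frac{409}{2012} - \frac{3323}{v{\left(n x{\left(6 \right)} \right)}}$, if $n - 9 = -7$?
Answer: $- \frac{7733325}{5152732} \approx -1.5008$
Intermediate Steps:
$n = 2$ ($n = 9 - 7 = 2$)
$v{\left(t \right)} = \left(1 + t\right) \left(41 + t + t^{2}\right)$ ($v{\left(t \right)} = \left(t + \left(t^{2} + 41\right)\right) \left(t + 1\right) = \left(t + \left(41 + t^{2}\right)\right) \left(1 + t\right) = \left(41 + t + t^{2}\right) \left(1 + t\right) = \left(1 + t\right) \left(41 + t + t^{2}\right)$)
$- \frac{409}{2012} - \frac{3323}{v{\left(n x{\left(6 \right)} \right)}} = - \frac{409}{2012} - \frac{3323}{41 + \left(2 \cdot 6\right)^{3} + 2 \left(2 \cdot 6\right)^{2} + 42 \cdot 2 \cdot 6} = \left(-409\right) \frac{1}{2012} - \frac{3323}{41 + 12^{3} + 2 \cdot 12^{2} + 42 \cdot 12} = - \frac{409}{2012} - \frac{3323}{41 + 1728 + 2 \cdot 144 + 504} = - \frac{409}{2012} - \frac{3323}{41 + 1728 + 288 + 504} = - \frac{409}{2012} - \frac{3323}{2561} = - \frac{7733325}{5152732}$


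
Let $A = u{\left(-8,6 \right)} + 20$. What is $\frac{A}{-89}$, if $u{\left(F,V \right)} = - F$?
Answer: $- \frac{28}{89} \approx -0.31461$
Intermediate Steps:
$A = 28$ ($A = \left(-1\right) \left(-8\right) + 20 = 8 + 20 = 28$)
$\frac{A}{-89} = \frac{28}{-89} = 28 \left(- \frac{1}{89}\right) = - \frac{28}{89}$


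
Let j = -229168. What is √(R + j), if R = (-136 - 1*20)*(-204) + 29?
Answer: I*√197315 ≈ 444.2*I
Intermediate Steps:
R = 31853 (R = (-136 - 20)*(-204) + 29 = -156*(-204) + 29 = 31824 + 29 = 31853)
√(R + j) = √(31853 - 229168) = √(-197315) = I*√197315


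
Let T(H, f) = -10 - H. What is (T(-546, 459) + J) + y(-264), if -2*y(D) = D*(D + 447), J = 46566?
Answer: 71258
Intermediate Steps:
y(D) = -D*(447 + D)/2 (y(D) = -D*(D + 447)/2 = -D*(447 + D)/2)
(T(-546, 459) + J) + y(-264) = ((-10 - 1*(-546)) + 46566) - ½*(-264)*(447 - 264) = ((-10 + 546) + 46566) - ½*(-264)*183 = (536 + 46566) + 24156 = 47102 + 24156 = 71258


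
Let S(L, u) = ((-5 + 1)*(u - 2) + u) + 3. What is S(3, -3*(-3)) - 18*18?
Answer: -340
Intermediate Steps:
S(L, u) = 11 - 3*u (S(L, u) = (-4*(-2 + u) + u) + 3 = ((8 - 4*u) + u) + 3 = (8 - 3*u) + 3 = 11 - 3*u)
S(3, -3*(-3)) - 18*18 = (11 - (-9)*(-3)) - 18*18 = (11 - 3*9) - 324 = (11 - 27) - 324 = -16 - 324 = -340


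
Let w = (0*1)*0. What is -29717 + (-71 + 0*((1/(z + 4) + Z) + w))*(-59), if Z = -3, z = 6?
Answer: -25528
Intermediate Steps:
w = 0 (w = 0*0 = 0)
-29717 + (-71 + 0*((1/(z + 4) + Z) + w))*(-59) = -29717 + (-71 + 0*((1/(6 + 4) - 3) + 0))*(-59) = -29717 + (-71 + 0*((1/10 - 3) + 0))*(-59) = -29717 + (-71 + 0*((⅒ - 3) + 0))*(-59) = -29717 + (-71 + 0*(-29/10 + 0))*(-59) = -29717 + (-71 + 0*(-29/10))*(-59) = -29717 + (-71 + 0)*(-59) = -29717 - 71*(-59) = -29717 + 4189 = -25528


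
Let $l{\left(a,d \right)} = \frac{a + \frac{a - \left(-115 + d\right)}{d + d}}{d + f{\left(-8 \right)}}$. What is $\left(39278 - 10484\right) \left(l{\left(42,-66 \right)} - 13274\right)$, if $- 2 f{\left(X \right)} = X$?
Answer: $- \frac{521362097863}{1364} \approx -3.8223 \cdot 10^{8}$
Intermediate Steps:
$f{\left(X \right)} = - \frac{X}{2}$
$l{\left(a,d \right)} = \frac{a + \frac{115 + a - d}{2 d}}{4 + d}$ ($l{\left(a,d \right)} = \frac{a + \frac{a - \left(-115 + d\right)}{d + d}}{d - -4} = \frac{a + \frac{115 + a - d}{2 d}}{d + 4} = \frac{a + \left(115 + a - d\right) \frac{1}{2 d}}{4 + d} = \frac{a + \frac{115 + a - d}{2 d}}{4 + d}$)
$\left(39278 - 10484\right) \left(l{\left(42,-66 \right)} - 13274\right) = \left(39278 - 10484\right) \left(\frac{115 + 42 - -66 + 2 \cdot 42 \left(-66\right)}{2 \left(-66\right) \left(4 - 66\right)} - 13274\right) = 28794 \left(\frac{1}{2} \left(- \frac{1}{66}\right) \frac{1}{-62} \left(115 + 42 + 66 - 5544\right) - 13274\right) = 28794 \left(\frac{1}{2} \left(- \frac{1}{66}\right) \left(- \frac{1}{62}\right) \left(-5321\right) - 13274\right) = 28794 \left(- \frac{5321}{8184} - 13274\right) = 28794 \left(- \frac{108639737}{8184}\right) = - \frac{521362097863}{1364}$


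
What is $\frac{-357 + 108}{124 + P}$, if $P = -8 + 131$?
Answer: $- \frac{249}{247} \approx -1.0081$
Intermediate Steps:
$P = 123$
$\frac{-357 + 108}{124 + P} = \frac{-357 + 108}{124 + 123} = - \frac{249}{247}$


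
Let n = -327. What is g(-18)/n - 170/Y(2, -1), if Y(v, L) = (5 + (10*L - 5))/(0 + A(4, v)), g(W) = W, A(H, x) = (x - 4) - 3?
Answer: -9259/109 ≈ -84.945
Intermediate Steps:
A(H, x) = -7 + x (A(H, x) = (-4 + x) - 3 = -7 + x)
Y(v, L) = 10*L/(-7 + v) (Y(v, L) = (5 + (10*L - 5))/(0 + (-7 + v)) = (5 + (-5 + 10*L))/(-7 + v) = (10*L)/(-7 + v) = 10*L/(-7 + v))
g(-18)/n - 170/Y(2, -1) = -18/(-327) - 170/(10*(-1)/(-7 + 2)) = -18*(-1/327) - 170/(10*(-1)/(-5)) = 6/109 - 170/(10*(-1)*(-1/5)) = 6/109 - 170/2 = 6/109 - 170*1/2 = 6/109 - 85 = -9259/109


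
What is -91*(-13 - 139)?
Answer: 13832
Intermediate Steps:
-91*(-13 - 139) = -91*(-152) = 13832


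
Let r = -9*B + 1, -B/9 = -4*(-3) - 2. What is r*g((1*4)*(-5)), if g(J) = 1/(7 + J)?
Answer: -811/13 ≈ -62.385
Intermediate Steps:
B = -90 (B = -9*(-4*(-3) - 2) = -9*(12 - 2) = -9*10 = -90)
r = 811 (r = -9*(-90) + 1 = 810 + 1 = 811)
r*g((1*4)*(-5)) = 811/(7 + (1*4)*(-5)) = 811/(7 + 4*(-5)) = 811/(7 - 20) = 811/(-13) = 811*(-1/13) = -811/13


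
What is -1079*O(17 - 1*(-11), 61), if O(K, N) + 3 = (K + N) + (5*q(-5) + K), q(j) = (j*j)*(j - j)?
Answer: -123006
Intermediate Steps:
q(j) = 0 (q(j) = j²*0 = 0)
O(K, N) = -3 + N + 2*K (O(K, N) = -3 + ((K + N) + (5*0 + K)) = -3 + ((K + N) + (0 + K)) = -3 + ((K + N) + K) = -3 + (N + 2*K) = -3 + N + 2*K)
-1079*O(17 - 1*(-11), 61) = -1079*(-3 + 61 + 2*(17 - 1*(-11))) = -1079*(-3 + 61 + 2*(17 + 11)) = -1079*(-3 + 61 + 2*28) = -1079*(-3 + 61 + 56) = -1079*114 = -123006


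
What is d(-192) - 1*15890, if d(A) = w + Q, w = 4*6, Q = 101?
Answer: -15765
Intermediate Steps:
w = 24
d(A) = 125 (d(A) = 24 + 101 = 125)
d(-192) - 1*15890 = 125 - 1*15890 = 125 - 15890 = -15765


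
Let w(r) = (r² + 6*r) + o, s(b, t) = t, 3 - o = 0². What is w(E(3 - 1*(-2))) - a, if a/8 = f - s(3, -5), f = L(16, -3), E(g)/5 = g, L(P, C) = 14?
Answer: 626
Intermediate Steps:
o = 3 (o = 3 - 1*0² = 3 - 1*0 = 3 + 0 = 3)
E(g) = 5*g
f = 14
a = 152 (a = 8*(14 - 1*(-5)) = 8*(14 + 5) = 8*19 = 152)
w(r) = 3 + r² + 6*r (w(r) = (r² + 6*r) + 3 = 3 + r² + 6*r)
w(E(3 - 1*(-2))) - a = (3 + (5*(3 - 1*(-2)))² + 6*(5*(3 - 1*(-2)))) - 1*152 = (3 + (5*(3 + 2))² + 6*(5*(3 + 2))) - 152 = (3 + (5*5)² + 6*(5*5)) - 152 = (3 + 25² + 6*25) - 152 = (3 + 625 + 150) - 152 = 778 - 152 = 626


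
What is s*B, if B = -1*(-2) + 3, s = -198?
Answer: -990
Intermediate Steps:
B = 5 (B = 2 + 3 = 5)
s*B = -198*5 = -990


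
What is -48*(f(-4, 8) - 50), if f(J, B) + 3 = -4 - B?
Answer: 3120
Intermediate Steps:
f(J, B) = -7 - B (f(J, B) = -3 + (-4 - B) = -7 - B)
-48*(f(-4, 8) - 50) = -48*((-7 - 1*8) - 50) = -48*((-7 - 8) - 50) = -48*(-15 - 50) = -48*(-65) = 3120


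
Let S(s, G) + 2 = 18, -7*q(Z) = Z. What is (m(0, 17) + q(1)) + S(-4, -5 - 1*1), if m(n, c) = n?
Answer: 111/7 ≈ 15.857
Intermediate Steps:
q(Z) = -Z/7
S(s, G) = 16 (S(s, G) = -2 + 18 = 16)
(m(0, 17) + q(1)) + S(-4, -5 - 1*1) = (0 - ⅐*1) + 16 = (0 - ⅐) + 16 = -⅐ + 16 = 111/7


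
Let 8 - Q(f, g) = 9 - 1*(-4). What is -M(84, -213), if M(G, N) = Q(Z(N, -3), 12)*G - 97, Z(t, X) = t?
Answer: 517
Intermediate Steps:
Q(f, g) = -5 (Q(f, g) = 8 - (9 - 1*(-4)) = 8 - (9 + 4) = 8 - 1*13 = 8 - 13 = -5)
M(G, N) = -97 - 5*G (M(G, N) = -5*G - 97 = -97 - 5*G)
-M(84, -213) = -(-97 - 5*84) = -(-97 - 420) = -1*(-517) = 517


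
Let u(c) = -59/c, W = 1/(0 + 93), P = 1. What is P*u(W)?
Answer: -5487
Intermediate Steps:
W = 1/93 ≈ 0.010753
P*u(W) = 1*(-59/1/93) = 1*(-59*93) = 1*(-5487) = -5487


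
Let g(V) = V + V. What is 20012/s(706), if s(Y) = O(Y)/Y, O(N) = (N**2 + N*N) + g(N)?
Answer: 10006/707 ≈ 14.153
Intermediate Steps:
g(V) = 2*V
O(N) = 2*N + 2*N**2 (O(N) = (N**2 + N*N) + 2*N = (N**2 + N**2) + 2*N = 2*N**2 + 2*N = 2*N + 2*N**2)
s(Y) = 2 + 2*Y (s(Y) = (2*Y*(1 + Y))/Y = 2 + 2*Y)
20012/s(706) = 20012/(2 + 2*706) = 20012/(2 + 1412) = 20012/1414 = 20012*(1/1414) = 10006/707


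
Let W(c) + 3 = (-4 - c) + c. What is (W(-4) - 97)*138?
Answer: -14352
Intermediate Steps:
W(c) = -7 (W(c) = -3 + ((-4 - c) + c) = -3 - 4 = -7)
(W(-4) - 97)*138 = (-7 - 97)*138 = -104*138 = -14352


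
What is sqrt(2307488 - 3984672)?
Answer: 8*I*sqrt(26206) ≈ 1295.1*I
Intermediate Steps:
sqrt(2307488 - 3984672) = sqrt(-1677184) = 8*I*sqrt(26206)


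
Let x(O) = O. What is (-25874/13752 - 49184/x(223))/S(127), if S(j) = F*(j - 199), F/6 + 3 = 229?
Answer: 341074135/149703831936 ≈ 0.0022783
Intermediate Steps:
F = 1356 (F = -18 + 6*229 = -18 + 1374 = 1356)
S(j) = -269844 + 1356*j (S(j) = 1356*(j - 199) = 1356*(-199 + j) = -269844 + 1356*j)
(-25874/13752 - 49184/x(223))/S(127) = (-25874/13752 - 49184/223)/(-269844 + 1356*127) = (-25874*1/13752 - 49184*1/223)/(-269844 + 172212) = (-12937/6876 - 49184/223)/(-97632) = -341074135/1533348*(-1/97632) = 341074135/149703831936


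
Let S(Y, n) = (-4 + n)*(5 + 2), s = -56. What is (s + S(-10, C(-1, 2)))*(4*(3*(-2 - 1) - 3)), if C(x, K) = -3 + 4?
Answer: 3696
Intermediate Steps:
C(x, K) = 1
S(Y, n) = -28 + 7*n (S(Y, n) = (-4 + n)*7 = -28 + 7*n)
(s + S(-10, C(-1, 2)))*(4*(3*(-2 - 1) - 3)) = (-56 + (-28 + 7*1))*(4*(3*(-2 - 1) - 3)) = (-56 + (-28 + 7))*(4*(3*(-3) - 3)) = (-56 - 21)*(4*(-9 - 3)) = -308*(-12) = -77*(-48) = 3696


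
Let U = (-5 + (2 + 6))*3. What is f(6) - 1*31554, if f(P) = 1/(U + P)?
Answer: -473309/15 ≈ -31554.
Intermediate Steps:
U = 9 (U = (-5 + 8)*3 = 3*3 = 9)
f(P) = 1/(9 + P)
f(6) - 1*31554 = 1/(9 + 6) - 1*31554 = 1/15 - 31554 = -473309/15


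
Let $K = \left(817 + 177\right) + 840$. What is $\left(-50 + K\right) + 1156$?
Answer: $2940$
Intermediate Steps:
$K = 1834$ ($K = 994 + 840 = 1834$)
$\left(-50 + K\right) + 1156 = \left(-50 + 1834\right) + 1156 = 1784 + 1156 = 2940$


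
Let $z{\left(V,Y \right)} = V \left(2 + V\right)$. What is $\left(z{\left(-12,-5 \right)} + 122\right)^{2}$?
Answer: $58564$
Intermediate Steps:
$\left(z{\left(-12,-5 \right)} + 122\right)^{2} = \left(- 12 \left(2 - 12\right) + 122\right)^{2} = \left(\left(-12\right) \left(-10\right) + 122\right)^{2} = \left(120 + 122\right)^{2} = 242^{2} = 58564$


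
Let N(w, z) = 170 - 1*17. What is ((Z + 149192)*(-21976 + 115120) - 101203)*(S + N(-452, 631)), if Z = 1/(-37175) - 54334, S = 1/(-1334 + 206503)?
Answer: 10310459888790170728798/7627157575 ≈ 1.3518e+12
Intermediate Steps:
S = 1/205169 ≈ 4.8740e-6
N(w, z) = 153 (N(w, z) = 170 - 17 = 153)
Z = -2019866451/37175 (Z = -1/37175 - 54334 = -2019866451/37175 ≈ -54334.)
((Z + 149192)*(-21976 + 115120) - 101203)*(S + N(-452, 631)) = ((-2019866451/37175 + 149192)*(-21976 + 115120) - 101203)*(1/205169 + 153) = ((3526346149/37175)*93144 - 101203)*(31390858/205169) = (328457985702456/37175 - 101203)*(31390858/205169) = (328454223480931/37175)*(31390858/205169) = 10310459888790170728798/7627157575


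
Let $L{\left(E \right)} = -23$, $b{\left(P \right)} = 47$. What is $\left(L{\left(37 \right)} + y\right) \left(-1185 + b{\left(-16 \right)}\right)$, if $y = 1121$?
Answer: $-1249524$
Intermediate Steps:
$\left(L{\left(37 \right)} + y\right) \left(-1185 + b{\left(-16 \right)}\right) = \left(-23 + 1121\right) \left(-1185 + 47\right) = 1098 \left(-1138\right) = -1249524$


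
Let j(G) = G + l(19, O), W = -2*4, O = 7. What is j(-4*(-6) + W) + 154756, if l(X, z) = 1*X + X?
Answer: 154810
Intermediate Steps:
W = -8
l(X, z) = 2*X (l(X, z) = X + X = 2*X)
j(G) = 38 + G (j(G) = G + 2*19 = G + 38 = 38 + G)
j(-4*(-6) + W) + 154756 = (38 + (-4*(-6) - 8)) + 154756 = (38 + (24 - 8)) + 154756 = (38 + 16) + 154756 = 54 + 154756 = 154810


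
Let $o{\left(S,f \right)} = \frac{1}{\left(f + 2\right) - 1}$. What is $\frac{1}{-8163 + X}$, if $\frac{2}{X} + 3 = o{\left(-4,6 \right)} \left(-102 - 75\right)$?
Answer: $- \frac{99}{808144} \approx -0.0001225$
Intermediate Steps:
$o{\left(S,f \right)} = \frac{1}{1 + f}$ ($o{\left(S,f \right)} = \frac{1}{\left(2 + f\right) - 1} = \frac{1}{1 + f}$)
$X = - \frac{7}{99}$ ($X = \frac{2}{-3 + \frac{-102 - 75}{1 + 6}} = \frac{2}{-3 + \frac{1}{7} \left(-177\right)} = \frac{2}{-3 - \frac{177}{7}} = \frac{2}{- \frac{198}{7}} = 2 \left(- \frac{7}{198}\right) = - \frac{7}{99} \approx -0.070707$)
$\frac{1}{-8163 + X} = \frac{1}{-8163 - \frac{7}{99}} = \frac{1}{- \frac{808144}{99}} = - \frac{99}{808144}$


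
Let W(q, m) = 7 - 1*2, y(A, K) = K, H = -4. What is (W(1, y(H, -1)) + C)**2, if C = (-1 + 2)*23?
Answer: 784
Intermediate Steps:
W(q, m) = 5 (W(q, m) = 7 - 2 = 5)
C = 23 (C = 1*23 = 23)
(W(1, y(H, -1)) + C)**2 = (5 + 23)**2 = 28**2 = 784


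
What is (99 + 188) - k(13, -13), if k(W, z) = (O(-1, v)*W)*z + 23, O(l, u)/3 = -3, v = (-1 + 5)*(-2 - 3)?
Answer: -1257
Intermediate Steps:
v = -20 (v = 4*(-5) = -20)
O(l, u) = -9 (O(l, u) = 3*(-3) = -9)
k(W, z) = 23 - 9*W*z (k(W, z) = (-9*W)*z + 23 = -9*W*z + 23 = 23 - 9*W*z)
(99 + 188) - k(13, -13) = (99 + 188) - (23 - 9*13*(-13)) = 287 - (23 + 1521) = 287 - 1*1544 = 287 - 1544 = -1257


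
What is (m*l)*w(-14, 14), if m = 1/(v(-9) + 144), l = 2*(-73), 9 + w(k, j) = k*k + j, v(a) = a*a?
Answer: -9782/75 ≈ -130.43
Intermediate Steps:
v(a) = a²
w(k, j) = -9 + j + k² (w(k, j) = -9 + (k*k + j) = -9 + (k² + j) = -9 + (j + k²) = -9 + j + k²)
l = -146
m = 1/225 (m = 1/((-9)² + 144) = 1/(81 + 144) = 1/225 ≈ 0.0044444)
(m*l)*w(-14, 14) = ((1/225)*(-146))*(-9 + 14 + (-14)²) = -146*(-9 + 14 + 196)/225 = -146/225*201 = -9782/75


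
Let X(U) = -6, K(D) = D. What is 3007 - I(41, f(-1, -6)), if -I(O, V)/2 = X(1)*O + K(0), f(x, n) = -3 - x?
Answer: 2515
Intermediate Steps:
I(O, V) = 12*O (I(O, V) = -2*(-6*O + 0) = -(-12)*O = 12*O)
3007 - I(41, f(-1, -6)) = 3007 - 12*41 = 3007 - 1*492 = 3007 - 492 = 2515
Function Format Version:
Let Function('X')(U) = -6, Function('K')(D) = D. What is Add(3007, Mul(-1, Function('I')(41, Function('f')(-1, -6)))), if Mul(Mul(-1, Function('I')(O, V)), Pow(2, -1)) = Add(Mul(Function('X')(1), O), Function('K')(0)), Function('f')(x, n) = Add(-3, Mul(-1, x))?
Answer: 2515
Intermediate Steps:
Function('I')(O, V) = Mul(12, O) (Function('I')(O, V) = Mul(-2, Add(Mul(-6, O), 0)) = Mul(-2, Mul(-6, O)) = Mul(12, O))
Add(3007, Mul(-1, Function('I')(41, Function('f')(-1, -6)))) = Add(3007, Mul(-1, Mul(12, 41))) = Add(3007, Mul(-1, 492)) = Add(3007, -492) = 2515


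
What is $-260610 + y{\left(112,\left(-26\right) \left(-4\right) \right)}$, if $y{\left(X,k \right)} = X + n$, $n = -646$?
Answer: $-261144$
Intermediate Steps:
$y{\left(X,k \right)} = -646 + X$ ($y{\left(X,k \right)} = X - 646 = -646 + X$)
$-260610 + y{\left(112,\left(-26\right) \left(-4\right) \right)} = -260610 + \left(-646 + 112\right) = -260610 - 534 = -261144$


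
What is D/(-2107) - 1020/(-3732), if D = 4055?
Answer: -1082010/655277 ≈ -1.6512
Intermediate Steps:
D/(-2107) - 1020/(-3732) = 4055/(-2107) - 1020/(-3732) = 4055*(-1/2107) - 1020*(-1/3732) = -4055/2107 + 85/311 = -1082010/655277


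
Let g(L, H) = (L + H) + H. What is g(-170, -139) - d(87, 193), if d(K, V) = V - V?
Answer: -448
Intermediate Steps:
g(L, H) = L + 2*H (g(L, H) = (H + L) + H = L + 2*H)
d(K, V) = 0
g(-170, -139) - d(87, 193) = (-170 + 2*(-139)) - 1*0 = (-170 - 278) + 0 = -448 + 0 = -448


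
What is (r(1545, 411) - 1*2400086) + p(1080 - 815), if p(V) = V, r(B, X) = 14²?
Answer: -2399625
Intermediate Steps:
r(B, X) = 196
(r(1545, 411) - 1*2400086) + p(1080 - 815) = (196 - 1*2400086) + (1080 - 815) = (196 - 2400086) + 265 = -2399890 + 265 = -2399625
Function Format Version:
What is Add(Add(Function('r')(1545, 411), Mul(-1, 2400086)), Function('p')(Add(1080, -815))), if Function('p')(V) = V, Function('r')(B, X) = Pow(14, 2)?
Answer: -2399625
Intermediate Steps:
Function('r')(B, X) = 196
Add(Add(Function('r')(1545, 411), Mul(-1, 2400086)), Function('p')(Add(1080, -815))) = Add(Add(196, Mul(-1, 2400086)), Add(1080, -815)) = Add(Add(196, -2400086), 265) = Add(-2399890, 265) = -2399625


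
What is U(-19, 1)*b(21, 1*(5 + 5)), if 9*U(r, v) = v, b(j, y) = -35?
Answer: -35/9 ≈ -3.8889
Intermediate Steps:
U(r, v) = v/9
U(-19, 1)*b(21, 1*(5 + 5)) = ((⅑)*1)*(-35) = (⅑)*(-35) = -35/9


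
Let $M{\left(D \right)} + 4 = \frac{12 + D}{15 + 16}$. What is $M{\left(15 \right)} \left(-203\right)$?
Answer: $\frac{19691}{31} \approx 635.19$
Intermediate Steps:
$M{\left(D \right)} = - \frac{112}{31} + \frac{D}{31}$ ($M{\left(D \right)} = -4 + \frac{12 + D}{15 + 16} = -4 + \frac{12 + D}{31} = -4 + \left(12 + D\right) \frac{1}{31} = -4 + \left(\frac{12}{31} + \frac{D}{31}\right) = - \frac{112}{31} + \frac{D}{31}$)
$M{\left(15 \right)} \left(-203\right) = \left(- \frac{112}{31} + \frac{1}{31} \cdot 15\right) \left(-203\right) = \left(- \frac{112}{31} + \frac{15}{31}\right) \left(-203\right) = \left(- \frac{97}{31}\right) \left(-203\right) = \frac{19691}{31}$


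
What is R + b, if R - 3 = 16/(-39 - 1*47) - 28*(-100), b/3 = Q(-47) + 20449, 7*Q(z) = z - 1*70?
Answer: 19294001/301 ≈ 64100.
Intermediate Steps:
Q(z) = -10 + z/7 (Q(z) = (z - 1*70)/7 = (z - 70)/7 = (-70 + z)/7 = -10 + z/7)
b = 429078/7 (b = 3*((-10 + (⅐)*(-47)) + 20449) = 3*((-10 - 47/7) + 20449) = 3*(-117/7 + 20449) = 3*(143026/7) = 429078/7 ≈ 61297.)
R = 120521/43 (R = 3 + (16/(-39 - 1*47) - 28*(-100)) = 3 + (16/(-39 - 47) + 2800) = 3 + (16/(-86) + 2800) = 3 + (16*(-1/86) + 2800) = 3 + (-8/43 + 2800) = 3 + 120392/43 = 120521/43 ≈ 2802.8)
R + b = 120521/43 + 429078/7 = 19294001/301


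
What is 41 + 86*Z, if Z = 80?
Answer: 6921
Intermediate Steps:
41 + 86*Z = 41 + 86*80 = 41 + 6880 = 6921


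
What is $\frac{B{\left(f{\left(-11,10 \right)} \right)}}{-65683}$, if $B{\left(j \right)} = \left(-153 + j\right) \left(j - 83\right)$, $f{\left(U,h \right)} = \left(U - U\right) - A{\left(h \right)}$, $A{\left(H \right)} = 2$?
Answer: $- \frac{13175}{65683} \approx -0.20058$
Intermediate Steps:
$f{\left(U,h \right)} = -2$ ($f{\left(U,h \right)} = \left(U - U\right) - 2 = 0 - 2 = -2$)
$B{\left(j \right)} = \left(-153 + j\right) \left(-83 + j\right)$
$\frac{B{\left(f{\left(-11,10 \right)} \right)}}{-65683} = \frac{12699 + \left(-2\right)^{2} - -472}{-65683} = \left(12699 + 4 + 472\right) \left(- \frac{1}{65683}\right) = 13175 \left(- \frac{1}{65683}\right) = - \frac{13175}{65683}$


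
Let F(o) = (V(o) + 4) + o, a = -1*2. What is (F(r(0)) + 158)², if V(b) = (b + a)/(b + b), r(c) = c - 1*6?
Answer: 220900/9 ≈ 24544.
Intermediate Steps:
a = -2
r(c) = -6 + c (r(c) = c - 6 = -6 + c)
V(b) = (-2 + b)/(2*b) (V(b) = (b - 2)/(b + b) = (-2 + b)/((2*b)) = (-2 + b)*(1/(2*b)) = (-2 + b)/(2*b))
F(o) = 4 + o + (-2 + o)/(2*o) (F(o) = ((-2 + o)/(2*o) + 4) + o = (4 + (-2 + o)/(2*o)) + o = 4 + o + (-2 + o)/(2*o))
(F(r(0)) + 158)² = ((9/2 + (-6 + 0) - 1/(-6 + 0)) + 158)² = ((9/2 - 6 - 1/(-6)) + 158)² = ((9/2 - 6 - 1*(-⅙)) + 158)² = ((9/2 - 6 + ⅙) + 158)² = (-4/3 + 158)² = (470/3)² = 220900/9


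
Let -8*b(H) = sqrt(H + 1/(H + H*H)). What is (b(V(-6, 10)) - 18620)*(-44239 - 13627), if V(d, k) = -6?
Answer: 1077464920 + 28933*I*sqrt(5370)/120 ≈ 1.0775e+9 + 17669.0*I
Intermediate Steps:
b(H) = -sqrt(H + 1/(H + H**2))/8 (b(H) = -sqrt(H + 1/(H + H*H))/8 = -sqrt(H + 1/(H + H**2))/8)
(b(V(-6, 10)) - 18620)*(-44239 - 13627) = (-I*sqrt(-1/(-6))*sqrt(-1/(1 - 6))*sqrt(-1 - 1*(-6)**2*(1 - 6))/8 - 18620)*(-44239 - 13627) = (-I*sqrt(1074)*sqrt(-1/(-5))/6/8 - 18620)*(-57866) = (-I*sqrt(5370)/30/8 - 18620)*(-57866) = (-I*sqrt(5370)/240 - 18620)*(-57866) = (-18620 - I*sqrt(5370)/240)*(-57866) = 1077464920 + 28933*I*sqrt(5370)/120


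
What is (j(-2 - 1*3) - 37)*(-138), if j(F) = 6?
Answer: 4278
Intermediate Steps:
(j(-2 - 1*3) - 37)*(-138) = (6 - 37)*(-138) = -31*(-138) = 4278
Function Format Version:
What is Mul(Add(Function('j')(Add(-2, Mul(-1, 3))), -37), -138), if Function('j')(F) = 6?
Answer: 4278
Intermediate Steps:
Mul(Add(Function('j')(Add(-2, Mul(-1, 3))), -37), -138) = Mul(Add(6, -37), -138) = Mul(-31, -138) = 4278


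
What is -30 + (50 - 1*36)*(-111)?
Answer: -1584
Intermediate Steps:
-30 + (50 - 1*36)*(-111) = -30 + (50 - 36)*(-111) = -30 + 14*(-111) = -30 - 1554 = -1584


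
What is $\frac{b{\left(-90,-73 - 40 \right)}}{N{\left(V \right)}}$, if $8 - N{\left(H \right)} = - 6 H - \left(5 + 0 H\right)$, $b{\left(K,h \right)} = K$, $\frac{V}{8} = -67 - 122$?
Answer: $\frac{90}{9059} \approx 0.0099349$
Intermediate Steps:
$V = -1512$ ($V = 8 \left(-67 - 122\right) = 8 \left(-189\right) = -1512$)
$N{\left(H \right)} = 13 + 6 H$ ($N{\left(H \right)} = 8 - \left(- 6 H - \left(5 + 0 H\right)\right) = 8 - \left(- 6 H + \left(0 - 5\right)\right) = 8 - \left(- 6 H - 5\right) = 8 - \left(-5 - 6 H\right) = 8 + \left(5 + 6 H\right) = 13 + 6 H$)
$\frac{b{\left(-90,-73 - 40 \right)}}{N{\left(V \right)}} = - \frac{90}{13 + 6 \left(-1512\right)} = - \frac{90}{13 - 9072} = - \frac{90}{-9059} = \left(-90\right) \left(- \frac{1}{9059}\right) = \frac{90}{9059}$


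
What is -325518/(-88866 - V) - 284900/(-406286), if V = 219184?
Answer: 55004212787/31289100575 ≈ 1.7579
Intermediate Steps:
-325518/(-88866 - V) - 284900/(-406286) = -325518/(-88866 - 1*219184) - 284900/(-406286) = -325518/(-88866 - 219184) - 284900*(-1/406286) = -325518/(-308050) + 142450/203143 = -325518*(-1/308050) + 142450/203143 = 162759/154025 + 142450/203143 = 55004212787/31289100575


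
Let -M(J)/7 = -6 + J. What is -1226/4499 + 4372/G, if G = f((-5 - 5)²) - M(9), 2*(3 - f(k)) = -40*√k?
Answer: 4848751/251944 ≈ 19.245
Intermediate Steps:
M(J) = 42 - 7*J (M(J) = -7*(-6 + J) = 42 - 7*J)
f(k) = 3 + 20*√k (f(k) = 3 - (-20)*√k = 3 + 20*√k)
G = 224 (G = (3 + 20*√((-5 - 5)²)) - (42 - 7*9) = (3 + 20*√((-10)²)) - (42 - 63) = (3 + 20*√100) - 1*(-21) = (3 + 20*10) + 21 = (3 + 200) + 21 = 203 + 21 = 224)
-1226/4499 + 4372/G = -1226/4499 + 4372/224 = -1226*1/4499 + 4372*(1/224) = -1226/4499 + 1093/56 = 4848751/251944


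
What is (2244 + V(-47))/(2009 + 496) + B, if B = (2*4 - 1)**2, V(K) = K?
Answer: 124942/2505 ≈ 49.877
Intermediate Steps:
B = 49 (B = (8 - 1)**2 = 7**2 = 49)
(2244 + V(-47))/(2009 + 496) + B = (2244 - 47)/(2009 + 496) + 49 = 2197/2505 + 49 = 124942/2505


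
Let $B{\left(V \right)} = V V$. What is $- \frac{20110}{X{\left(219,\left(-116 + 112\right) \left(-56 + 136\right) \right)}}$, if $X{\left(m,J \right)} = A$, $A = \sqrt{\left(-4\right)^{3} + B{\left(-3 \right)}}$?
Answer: $\frac{4022 i \sqrt{55}}{11} \approx 2711.6 i$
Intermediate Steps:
$B{\left(V \right)} = V^{2}$
$A = i \sqrt{55}$ ($A = \sqrt{\left(-4\right)^{3} + \left(-3\right)^{2}} = \sqrt{-64 + 9} = \sqrt{-55} = i \sqrt{55} \approx 7.4162 i$)
$X{\left(m,J \right)} = i \sqrt{55}$
$- \frac{20110}{X{\left(219,\left(-116 + 112\right) \left(-56 + 136\right) \right)}} = - \frac{20110}{i \sqrt{55}} = - 20110 \left(- \frac{i \sqrt{55}}{55}\right) = \frac{4022 i \sqrt{55}}{11}$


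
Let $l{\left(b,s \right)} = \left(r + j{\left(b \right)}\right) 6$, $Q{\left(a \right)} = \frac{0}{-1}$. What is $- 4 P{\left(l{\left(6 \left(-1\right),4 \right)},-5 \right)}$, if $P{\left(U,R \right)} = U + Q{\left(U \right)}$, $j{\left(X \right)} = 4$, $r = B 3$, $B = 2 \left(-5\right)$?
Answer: $624$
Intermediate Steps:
$B = -10$
$Q{\left(a \right)} = 0$ ($Q{\left(a \right)} = 0 \left(-1\right) = 0$)
$r = -30$ ($r = \left(-10\right) 3 = -30$)
$l{\left(b,s \right)} = -156$ ($l{\left(b,s \right)} = \left(-30 + 4\right) 6 = \left(-26\right) 6 = -156$)
$P{\left(U,R \right)} = U$ ($P{\left(U,R \right)} = U + 0 = U$)
$- 4 P{\left(l{\left(6 \left(-1\right),4 \right)},-5 \right)} = \left(-4\right) \left(-156\right) = 624$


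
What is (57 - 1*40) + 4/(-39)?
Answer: 659/39 ≈ 16.897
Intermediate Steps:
(57 - 1*40) + 4/(-39) = (57 - 40) - 1/39*4 = 17 - 4/39 = 659/39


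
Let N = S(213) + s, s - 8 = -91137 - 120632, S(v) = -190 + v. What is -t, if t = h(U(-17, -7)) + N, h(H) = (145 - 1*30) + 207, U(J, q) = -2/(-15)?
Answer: 211416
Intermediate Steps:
s = -211761 (s = 8 + (-91137 - 120632) = 8 - 211769 = -211761)
U(J, q) = 2/15 (U(J, q) = -2*(-1/15) = 2/15)
N = -211738 (N = (-190 + 213) - 211761 = 23 - 211761 = -211738)
h(H) = 322 (h(H) = (145 - 30) + 207 = 115 + 207 = 322)
t = -211416 (t = 322 - 211738 = -211416)
-t = -1*(-211416) = 211416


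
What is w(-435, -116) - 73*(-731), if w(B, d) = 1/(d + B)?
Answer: 29403012/551 ≈ 53363.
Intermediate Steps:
w(B, d) = 1/(B + d)
w(-435, -116) - 73*(-731) = 1/(-435 - 116) - 73*(-731) = 1/(-551) + 53363 = -1/551 + 53363 = 29403012/551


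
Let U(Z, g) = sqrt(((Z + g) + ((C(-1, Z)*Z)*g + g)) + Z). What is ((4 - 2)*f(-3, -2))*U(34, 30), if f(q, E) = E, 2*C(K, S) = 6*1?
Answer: -8*sqrt(797) ≈ -225.85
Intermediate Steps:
C(K, S) = 3 (C(K, S) = (6*1)/2 = (1/2)*6 = 3)
U(Z, g) = sqrt(2*Z + 2*g + 3*Z*g) (U(Z, g) = sqrt(((Z + g) + ((3*Z)*g + g)) + Z) = sqrt(((Z + g) + (3*Z*g + g)) + Z) = sqrt(((Z + g) + (g + 3*Z*g)) + Z) = sqrt((Z + 2*g + 3*Z*g) + Z) = sqrt(2*Z + 2*g + 3*Z*g))
((4 - 2)*f(-3, -2))*U(34, 30) = ((4 - 2)*(-2))*sqrt(2*34 + 2*30 + 3*34*30) = (2*(-2))*sqrt(68 + 60 + 3060) = -8*sqrt(797)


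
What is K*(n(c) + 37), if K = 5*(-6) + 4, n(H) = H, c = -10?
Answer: -702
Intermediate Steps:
K = -26 (K = -30 + 4 = -26)
K*(n(c) + 37) = -26*(-10 + 37) = -26*27 = -702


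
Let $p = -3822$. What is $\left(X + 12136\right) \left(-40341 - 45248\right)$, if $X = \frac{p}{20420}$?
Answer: $- \frac{10605046181261}{10210} \approx -1.0387 \cdot 10^{9}$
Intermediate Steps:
$X = - \frac{1911}{10210}$ ($X = - \frac{3822}{20420} = \left(-3822\right) \frac{1}{20420} = - \frac{1911}{10210} \approx -0.18717$)
$\left(X + 12136\right) \left(-40341 - 45248\right) = \left(- \frac{1911}{10210} + 12136\right) \left(-40341 - 45248\right) = \frac{123906649}{10210} \left(-85589\right) = - \frac{10605046181261}{10210}$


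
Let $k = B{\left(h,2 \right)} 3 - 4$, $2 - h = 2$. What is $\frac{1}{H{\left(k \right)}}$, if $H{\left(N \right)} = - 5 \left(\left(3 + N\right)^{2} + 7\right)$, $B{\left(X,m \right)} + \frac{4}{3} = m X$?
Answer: $- \frac{1}{160} \approx -0.00625$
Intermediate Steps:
$h = 0$ ($h = 2 - 2 = 0$)
$B{\left(X,m \right)} = - \frac{4}{3} + X m$ ($B{\left(X,m \right)} = - \frac{4}{3} + m X = - \frac{4}{3} + X m$)
$k = -8$ ($k = \left(- \frac{4}{3} + 0 \cdot 2\right) 3 - 4 = \left(- \frac{4}{3} + 0\right) 3 - 4 = \left(- \frac{4}{3}\right) 3 - 4 = -4 - 4 = -8$)
$H{\left(N \right)} = -35 - 5 \left(3 + N\right)^{2}$ ($H{\left(N \right)} = - 5 \left(7 + \left(3 + N\right)^{2}\right) = -35 - 5 \left(3 + N\right)^{2}$)
$\frac{1}{H{\left(k \right)}} = \frac{1}{-35 - 5 \left(3 - 8\right)^{2}} = \frac{1}{-35 - 5 \left(-5\right)^{2}} = \frac{1}{-35 - 125} = \frac{1}{-160} = - \frac{1}{160}$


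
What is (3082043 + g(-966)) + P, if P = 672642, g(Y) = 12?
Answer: 3754697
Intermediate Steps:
(3082043 + g(-966)) + P = (3082043 + 12) + 672642 = 3082055 + 672642 = 3754697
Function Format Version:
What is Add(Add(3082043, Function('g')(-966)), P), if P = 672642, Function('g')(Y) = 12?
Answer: 3754697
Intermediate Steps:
Add(Add(3082043, Function('g')(-966)), P) = Add(Add(3082043, 12), 672642) = Add(3082055, 672642) = 3754697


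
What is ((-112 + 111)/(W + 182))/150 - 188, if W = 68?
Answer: -7050001/37500 ≈ -188.00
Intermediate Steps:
((-112 + 111)/(W + 182))/150 - 188 = ((-112 + 111)/(68 + 182))/150 - 188 = -1/250*(1/150) - 188 = -1*1/250*(1/150) - 188 = -1/250*1/150 - 188 = -1/37500 - 188 = -7050001/37500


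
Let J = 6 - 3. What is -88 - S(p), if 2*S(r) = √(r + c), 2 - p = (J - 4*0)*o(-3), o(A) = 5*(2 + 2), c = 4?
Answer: -88 - 3*I*√6/2 ≈ -88.0 - 3.6742*I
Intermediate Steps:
J = 3
o(A) = 20 (o(A) = 5*4 = 20)
p = -58 (p = 2 - (3 - 4*0)*20 = 2 - (3 + 0)*20 = 2 - 3*20 = 2 - 1*60 = 2 - 60 = -58)
S(r) = √(4 + r)/2 (S(r) = √(r + 4)/2 = √(4 + r)/2)
-88 - S(p) = -88 - √(4 - 58)/2 = -88 - √(-54)/2 = -88 - 3*I*√6/2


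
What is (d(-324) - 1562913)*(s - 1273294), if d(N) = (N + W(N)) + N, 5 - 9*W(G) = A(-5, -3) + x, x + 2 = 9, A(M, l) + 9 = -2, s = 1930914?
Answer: -1028228327200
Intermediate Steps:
A(M, l) = -11 (A(M, l) = -9 - 2 = -11)
x = 7 (x = -2 + 9 = 7)
W(G) = 1 (W(G) = 5/9 - (-11 + 7)/9 = 5/9 - 1/9*(-4) = 5/9 + 4/9 = 1)
d(N) = 1 + 2*N (d(N) = (N + 1) + N = (1 + N) + N = 1 + 2*N)
(d(-324) - 1562913)*(s - 1273294) = ((1 + 2*(-324)) - 1562913)*(1930914 - 1273294) = ((1 - 648) - 1562913)*657620 = (-647 - 1562913)*657620 = -1563560*657620 = -1028228327200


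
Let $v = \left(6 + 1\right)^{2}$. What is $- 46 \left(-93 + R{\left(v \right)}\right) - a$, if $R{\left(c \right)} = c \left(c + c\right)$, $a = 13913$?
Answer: $-230527$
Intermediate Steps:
$v = 49$ ($v = 7^{2} = 49$)
$R{\left(c \right)} = 2 c^{2}$ ($R{\left(c \right)} = c 2 c = 2 c^{2}$)
$- 46 \left(-93 + R{\left(v \right)}\right) - a = - 46 \left(-93 + 2 \cdot 49^{2}\right) - 13913 = - 46 \left(-93 + 2 \cdot 2401\right) - 13913 = - 46 \left(-93 + 4802\right) - 13913 = \left(-46\right) 4709 - 13913 = -216614 - 13913 = -230527$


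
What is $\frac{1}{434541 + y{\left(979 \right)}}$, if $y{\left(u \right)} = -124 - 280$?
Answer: $\frac{1}{434137} \approx 2.3034 \cdot 10^{-6}$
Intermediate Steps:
$y{\left(u \right)} = -404$ ($y{\left(u \right)} = -124 - 280 = -404$)
$\frac{1}{434541 + y{\left(979 \right)}} = \frac{1}{434541 - 404} = \frac{1}{434137}$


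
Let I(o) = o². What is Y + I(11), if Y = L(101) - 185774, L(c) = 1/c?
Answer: -18750952/101 ≈ -1.8565e+5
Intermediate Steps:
Y = -18763173/101 (Y = 1/101 - 185774 = -18763173/101 ≈ -1.8577e+5)
Y + I(11) = -18763173/101 + 11² = -18763173/101 + 121 = -18750952/101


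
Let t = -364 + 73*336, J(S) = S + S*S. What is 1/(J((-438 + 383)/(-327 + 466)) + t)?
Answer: 19321/466868024 ≈ 4.1384e-5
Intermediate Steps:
J(S) = S + S²
t = 24164 (t = -364 + 24528 = 24164)
1/(J((-438 + 383)/(-327 + 466)) + t) = 1/(((-438 + 383)/(-327 + 466))*(1 + (-438 + 383)/(-327 + 466)) + 24164) = 1/((-55/139)*(1 - 55/139) + 24164) = 1/((-55*1/139)*(1 - 55*1/139) + 24164) = 1/(-55*(1 - 55/139)/139 + 24164) = 1/(-55/139*84/139 + 24164) = 1/(-4620/19321 + 24164) = 1/(466868024/19321) = 19321/466868024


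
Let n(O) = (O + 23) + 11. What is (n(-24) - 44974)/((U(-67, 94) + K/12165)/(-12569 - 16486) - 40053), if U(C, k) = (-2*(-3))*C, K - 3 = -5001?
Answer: 5297569676100/4718963723549 ≈ 1.1226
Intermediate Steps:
K = -4998 (K = 3 - 5001 = -4998)
U(C, k) = 6*C
n(O) = 34 + O (n(O) = (23 + O) + 11 = 34 + O)
(n(-24) - 44974)/((U(-67, 94) + K/12165)/(-12569 - 16486) - 40053) = ((34 - 24) - 44974)/((6*(-67) - 4998/12165)/(-12569 - 16486) - 40053) = (10 - 44974)/((-402 - 4998*1/12165)/(-29055) - 40053) = -44964/((-402 - 1666/4055)*(-1/29055) - 40053) = -44964/(-1631776/4055*(-1/29055) - 40053) = -44964/(1631776/117818025 - 40053) = -44964/(-4718963723549/117818025) = -44964*(-117818025/4718963723549) = 5297569676100/4718963723549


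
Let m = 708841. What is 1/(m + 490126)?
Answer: 1/1198967 ≈ 8.3405e-7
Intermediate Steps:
1/(m + 490126) = 1/(708841 + 490126) = 1/1198967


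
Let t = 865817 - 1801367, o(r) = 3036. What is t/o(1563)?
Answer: -14175/46 ≈ -308.15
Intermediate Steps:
t = -935550
t/o(1563) = -935550/3036 = -935550*1/3036 = -14175/46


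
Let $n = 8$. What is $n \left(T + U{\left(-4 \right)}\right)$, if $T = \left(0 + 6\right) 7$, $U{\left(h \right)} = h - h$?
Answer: $336$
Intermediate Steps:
$U{\left(h \right)} = 0$
$T = 42$ ($T = 6 \cdot 7 = 42$)
$n \left(T + U{\left(-4 \right)}\right) = 8 \left(42 + 0\right) = 8 \cdot 42 = 336$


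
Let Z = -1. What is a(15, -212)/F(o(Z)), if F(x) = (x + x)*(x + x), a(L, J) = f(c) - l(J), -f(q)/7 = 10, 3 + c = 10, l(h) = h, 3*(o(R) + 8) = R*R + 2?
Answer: 71/98 ≈ 0.72449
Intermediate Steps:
o(R) = -22/3 + R**2/3 (o(R) = -8 + (R*R + 2)/3 = -8 + (R**2 + 2)/3 = -8 + (2 + R**2)/3 = -8 + (2/3 + R**2/3) = -22/3 + R**2/3)
c = 7 (c = -3 + 10 = 7)
f(q) = -70 (f(q) = -7*10 = -70)
a(L, J) = -70 - J
F(x) = 4*x**2 (F(x) = (2*x)*(2*x) = 4*x**2)
a(15, -212)/F(o(Z)) = (-70 - 1*(-212))/((4*(-22/3 + (1/3)*(-1)**2)**2)) = (-70 + 212)/((4*(-22/3 + (1/3)*1)**2)) = 142/((4*(-22/3 + 1/3)**2)) = 142/((4*(-7)**2)) = 142/((4*49)) = 142/196 = 142*(1/196) = 71/98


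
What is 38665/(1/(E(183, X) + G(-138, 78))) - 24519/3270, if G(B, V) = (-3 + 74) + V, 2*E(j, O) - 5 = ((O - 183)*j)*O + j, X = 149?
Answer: -19525540433773/1090 ≈ -1.7913e+10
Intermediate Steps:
E(j, O) = 5/2 + j/2 + O*j*(-183 + O)/2 (E(j, O) = 5/2 + (((O - 183)*j)*O + j)/2 = 5/2 + (((-183 + O)*j)*O + j)/2 = 5/2 + ((j*(-183 + O))*O + j)/2 = 5/2 + (O*j*(-183 + O) + j)/2 = 5/2 + (j + O*j*(-183 + O))/2 = 5/2 + (j/2 + O*j*(-183 + O)/2) = 5/2 + j/2 + O*j*(-183 + O)/2)
G(B, V) = 71 + V
38665/(1/(E(183, X) + G(-138, 78))) - 24519/3270 = 38665/(1/((5/2 + (½)*183 + (½)*183*149² - 183/2*149*183) + (71 + 78))) - 24519/3270 = 38665/(1/((5/2 + 183/2 + (½)*183*22201 - 4989861/2) + 149)) - 24519*1/3270 = 38665/(1/((5/2 + 183/2 + 4062783/2 - 4989861/2) + 149)) - 8173/1090 = 38665/(1/(-463445 + 149)) - 8173/1090 = 38665/(1/(-463296)) - 8173/1090 = 38665/(-1/463296) - 8173/1090 = 38665*(-463296) - 8173/1090 = -17913339840 - 8173/1090 = -19525540433773/1090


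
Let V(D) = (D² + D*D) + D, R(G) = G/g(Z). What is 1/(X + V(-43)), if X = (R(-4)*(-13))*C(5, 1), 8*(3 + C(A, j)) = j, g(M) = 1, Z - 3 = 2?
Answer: 2/7011 ≈ 0.00028527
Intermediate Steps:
Z = 5 (Z = 3 + 2 = 5)
R(G) = G (R(G) = G/1 = G*1 = G)
C(A, j) = -3 + j/8
V(D) = D + 2*D² (V(D) = (D² + D²) + D = 2*D² + D = D + 2*D²)
X = -299/2 (X = (-4*(-13))*(-3 + (⅛)*1) = 52*(-3 + ⅛) = 52*(-23/8) = -299/2 ≈ -149.50)
1/(X + V(-43)) = 1/(-299/2 - 43*(1 + 2*(-43))) = 1/(-299/2 - 43*(1 - 86)) = 1/(-299/2 - 43*(-85)) = 1/(-299/2 + 3655) = 1/(7011/2) = 2/7011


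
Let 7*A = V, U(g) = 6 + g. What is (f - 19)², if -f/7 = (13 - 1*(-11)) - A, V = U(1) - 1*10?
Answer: 36100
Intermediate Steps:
V = -3 (V = (6 + 1) - 1*10 = 7 - 10 = -3)
A = -3/7 (A = (⅐)*(-3) = -3/7 ≈ -0.42857)
f = -171 (f = -7*((13 - 1*(-11)) - 1*(-3/7)) = -7*((13 + 11) + 3/7) = -7*(24 + 3/7) = -7*171/7 = -171)
(f - 19)² = (-171 - 19)² = (-190)² = 36100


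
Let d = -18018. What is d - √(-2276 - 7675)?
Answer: -18018 - I*√9951 ≈ -18018.0 - 99.755*I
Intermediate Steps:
d - √(-2276 - 7675) = -18018 - √(-2276 - 7675) = -18018 - √(-9951) = -18018 - I*√9951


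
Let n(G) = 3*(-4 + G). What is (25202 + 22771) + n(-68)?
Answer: 47757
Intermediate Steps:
n(G) = -12 + 3*G
(25202 + 22771) + n(-68) = (25202 + 22771) + (-12 + 3*(-68)) = 47973 + (-12 - 204) = 47973 - 216 = 47757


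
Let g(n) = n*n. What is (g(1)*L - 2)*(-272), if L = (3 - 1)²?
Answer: -544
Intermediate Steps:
g(n) = n²
L = 4 (L = 2² = 4)
(g(1)*L - 2)*(-272) = (1²*4 - 2)*(-272) = (1*4 - 2)*(-272) = (4 - 2)*(-272) = 2*(-272) = -544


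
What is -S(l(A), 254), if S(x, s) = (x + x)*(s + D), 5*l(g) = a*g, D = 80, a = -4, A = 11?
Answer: 29392/5 ≈ 5878.4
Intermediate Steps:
l(g) = -4*g/5 (l(g) = (-4*g)/5 = -4*g/5)
S(x, s) = 2*x*(80 + s) (S(x, s) = (x + x)*(s + 80) = (2*x)*(80 + s) = 2*x*(80 + s))
-S(l(A), 254) = -2*(-⅘*11)*(80 + 254) = -2*(-44)*334/5 = -1*(-29392/5) = 29392/5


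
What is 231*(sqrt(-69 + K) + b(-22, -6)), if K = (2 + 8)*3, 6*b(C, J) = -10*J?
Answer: 2310 + 231*I*sqrt(39) ≈ 2310.0 + 1442.6*I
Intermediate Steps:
b(C, J) = -5*J/3 (b(C, J) = (-10*J)/6 = -5*J/3)
K = 30 (K = 10*3 = 30)
231*(sqrt(-69 + K) + b(-22, -6)) = 231*(sqrt(-69 + 30) - 5/3*(-6)) = 231*(sqrt(-39) + 10) = 231*(I*sqrt(39) + 10) = 231*(10 + I*sqrt(39)) = 2310 + 231*I*sqrt(39)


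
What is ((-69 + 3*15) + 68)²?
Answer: 1936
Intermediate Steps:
((-69 + 3*15) + 68)² = ((-69 + 45) + 68)² = (-24 + 68)² = 44² = 1936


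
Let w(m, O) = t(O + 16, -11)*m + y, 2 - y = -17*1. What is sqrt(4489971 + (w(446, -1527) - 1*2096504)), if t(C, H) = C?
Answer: 2*sqrt(429895) ≈ 1311.3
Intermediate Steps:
y = 19 (y = 2 - (-17) = 2 - 1*(-17) = 2 + 17 = 19)
w(m, O) = 19 + m*(16 + O) (w(m, O) = (O + 16)*m + 19 = (16 + O)*m + 19 = m*(16 + O) + 19 = 19 + m*(16 + O))
sqrt(4489971 + (w(446, -1527) - 1*2096504)) = sqrt(4489971 + ((19 + 446*(16 - 1527)) - 1*2096504)) = sqrt(4489971 + ((19 + 446*(-1511)) - 2096504)) = sqrt(4489971 + ((19 - 673906) - 2096504)) = sqrt(4489971 + (-673887 - 2096504)) = sqrt(4489971 - 2770391) = sqrt(1719580) = 2*sqrt(429895)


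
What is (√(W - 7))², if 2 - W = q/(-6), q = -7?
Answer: -37/6 ≈ -6.1667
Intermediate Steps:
W = ⅚ (W = 2 - (-7)/(-6) = 2 - (-7)*(-1)/6 = 2 - 1*7/6 = 2 - 7/6 = ⅚ ≈ 0.83333)
(√(W - 7))² = (√(⅚ - 7))² = (√(-37/6))² = (I*√222/6)² = -37/6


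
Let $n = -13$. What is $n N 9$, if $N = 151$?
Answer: $-17667$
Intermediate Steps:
$n N 9 = \left(-13\right) 151 \cdot 9 = \left(-1963\right) 9 = -17667$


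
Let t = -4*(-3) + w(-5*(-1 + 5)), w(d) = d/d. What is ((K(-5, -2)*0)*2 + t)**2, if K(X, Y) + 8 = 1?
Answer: 169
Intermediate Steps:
K(X, Y) = -7 (K(X, Y) = -8 + 1 = -7)
w(d) = 1
t = 13 (t = -4*(-3) + 1 = 12 + 1 = 13)
((K(-5, -2)*0)*2 + t)**2 = (-7*0*2 + 13)**2 = (0*2 + 13)**2 = (0 + 13)**2 = 13**2 = 169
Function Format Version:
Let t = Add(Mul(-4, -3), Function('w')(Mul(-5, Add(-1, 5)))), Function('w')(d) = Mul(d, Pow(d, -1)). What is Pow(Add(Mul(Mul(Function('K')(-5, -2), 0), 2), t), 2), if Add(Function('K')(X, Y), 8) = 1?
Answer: 169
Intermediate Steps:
Function('K')(X, Y) = -7 (Function('K')(X, Y) = Add(-8, 1) = -7)
Function('w')(d) = 1
t = 13 (t = Add(Mul(-4, -3), 1) = Add(12, 1) = 13)
Pow(Add(Mul(Mul(Function('K')(-5, -2), 0), 2), t), 2) = Pow(Add(Mul(Mul(-7, 0), 2), 13), 2) = Pow(Add(Mul(0, 2), 13), 2) = Pow(Add(0, 13), 2) = Pow(13, 2) = 169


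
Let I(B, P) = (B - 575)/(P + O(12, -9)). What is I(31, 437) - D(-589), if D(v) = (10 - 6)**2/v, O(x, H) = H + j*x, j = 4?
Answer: -4600/4123 ≈ -1.1157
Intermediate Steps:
O(x, H) = H + 4*x
I(B, P) = (-575 + B)/(39 + P) (I(B, P) = (B - 575)/(P + (-9 + 4*12)) = (-575 + B)/(P + (-9 + 48)) = (-575 + B)/(P + 39) = (-575 + B)/(39 + P))
D(v) = 16/v (D(v) = 4**2/v = 16/v)
I(31, 437) - D(-589) = (-575 + 31)/(39 + 437) - 16/(-589) = -544/476 - 16*(-1)/589 = (1/476)*(-544) - 1*(-16/589) = -8/7 + 16/589 = -4600/4123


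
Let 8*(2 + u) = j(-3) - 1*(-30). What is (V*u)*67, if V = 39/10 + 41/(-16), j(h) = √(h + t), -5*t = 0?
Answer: 50183/320 + 7169*I*√3/640 ≈ 156.82 + 19.402*I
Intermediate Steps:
t = 0 (t = -⅕*0 = 0)
j(h) = √h (j(h) = √(h + 0) = √h)
V = 107/80 (V = 39*(⅒) + 41*(-1/16) = 39/10 - 41/16 = 107/80 ≈ 1.3375)
u = 7/4 + I*√3/8 (u = -2 + (√(-3) - 1*(-30))/8 = -2 + (I*√3 + 30)/8 = -2 + (30 + I*√3)/8 = -2 + (15/4 + I*√3/8) = 7/4 + I*√3/8 ≈ 1.75 + 0.21651*I)
(V*u)*67 = (107*(7/4 + I*√3/8)/80)*67 = (749/320 + 107*I*√3/640)*67 = 50183/320 + 7169*I*√3/640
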